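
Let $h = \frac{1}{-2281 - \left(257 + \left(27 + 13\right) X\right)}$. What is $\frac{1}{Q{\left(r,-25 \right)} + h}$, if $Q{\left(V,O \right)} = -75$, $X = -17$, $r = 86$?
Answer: $- \frac{1858}{139351} \approx -0.013333$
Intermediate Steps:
$h = - \frac{1}{1858}$ ($h = \frac{1}{-2281 - \left(257 + \left(27 + 13\right) \left(-17\right)\right)} = \frac{1}{-2281 - \left(257 + 40 \left(-17\right)\right)} = \frac{1}{-2281 - -423} = \frac{1}{-2281 + \left(-257 + 680\right)} = \frac{1}{-2281 + 423} = \frac{1}{-1858} = - \frac{1}{1858} \approx -0.00053821$)
$\frac{1}{Q{\left(r,-25 \right)} + h} = \frac{1}{-75 - \frac{1}{1858}} = \frac{1}{- \frac{139351}{1858}} = - \frac{1858}{139351}$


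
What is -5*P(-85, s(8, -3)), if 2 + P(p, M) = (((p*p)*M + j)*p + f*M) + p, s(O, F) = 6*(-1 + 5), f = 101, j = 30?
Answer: 73696065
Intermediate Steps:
s(O, F) = 24 (s(O, F) = 6*4 = 24)
P(p, M) = -2 + p + 101*M + p*(30 + M*p**2) (P(p, M) = -2 + ((((p*p)*M + 30)*p + 101*M) + p) = -2 + (((p**2*M + 30)*p + 101*M) + p) = -2 + (((M*p**2 + 30)*p + 101*M) + p) = -2 + (((30 + M*p**2)*p + 101*M) + p) = -2 + ((p*(30 + M*p**2) + 101*M) + p) = -2 + ((101*M + p*(30 + M*p**2)) + p) = -2 + (p + 101*M + p*(30 + M*p**2)) = -2 + p + 101*M + p*(30 + M*p**2))
-5*P(-85, s(8, -3)) = -5*(-2 + 31*(-85) + 101*24 + 24*(-85)**3) = -5*(-2 - 2635 + 2424 + 24*(-614125)) = -5*(-2 - 2635 + 2424 - 14739000) = -5*(-14739213) = 73696065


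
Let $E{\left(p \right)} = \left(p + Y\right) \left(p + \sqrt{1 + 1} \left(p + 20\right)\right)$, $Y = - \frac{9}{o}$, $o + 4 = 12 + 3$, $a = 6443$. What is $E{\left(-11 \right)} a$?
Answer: $837590 - \frac{7538310 \sqrt{2}}{11} \approx -1.3157 \cdot 10^{5}$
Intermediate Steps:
$o = 11$ ($o = -4 + \left(12 + 3\right) = -4 + 15 = 11$)
$Y = - \frac{9}{11} \approx -0.81818$
$E{\left(p \right)} = \left(- \frac{9}{11} + p\right) \left(p + \sqrt{2} \left(20 + p\right)\right)$ ($E{\left(p \right)} = \left(p - \frac{9}{11}\right) \left(p + \sqrt{1 + 1} \left(p + 20\right)\right) = \left(- \frac{9}{11} + p\right) \left(p + \sqrt{2} \left(20 + p\right)\right)$)
$E{\left(-11 \right)} a = \left(\left(-11\right)^{2} - \frac{180 \sqrt{2}}{11} - -9 + \sqrt{2} \left(-11\right)^{2} + \frac{211}{11} \left(-11\right) \sqrt{2}\right) 6443 = \left(121 - \frac{180 \sqrt{2}}{11} + 9 + \sqrt{2} \cdot 121 - 211 \sqrt{2}\right) 6443 = \left(121 - \frac{180 \sqrt{2}}{11} + 9 + 121 \sqrt{2} - 211 \sqrt{2}\right) 6443 = \left(130 - \frac{1170 \sqrt{2}}{11}\right) 6443 = 837590 - \frac{7538310 \sqrt{2}}{11}$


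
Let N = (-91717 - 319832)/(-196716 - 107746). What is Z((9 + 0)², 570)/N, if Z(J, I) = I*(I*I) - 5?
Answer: 56384229643690/411549 ≈ 1.3700e+8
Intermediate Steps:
Z(J, I) = -5 + I³ (Z(J, I) = I*I² - 5 = I³ - 5 = -5 + I³)
N = 411549/304462 (N = -411549/(-304462) = -411549*(-1/304462) = 411549/304462 ≈ 1.3517)
Z((9 + 0)², 570)/N = (-5 + 570³)/(411549/304462) = (-5 + 185193000)*(304462/411549) = 185192995*(304462/411549) = 56384229643690/411549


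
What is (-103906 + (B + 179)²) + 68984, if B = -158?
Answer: -34481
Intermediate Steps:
(-103906 + (B + 179)²) + 68984 = (-103906 + (-158 + 179)²) + 68984 = (-103906 + 21²) + 68984 = (-103906 + 441) + 68984 = -103465 + 68984 = -34481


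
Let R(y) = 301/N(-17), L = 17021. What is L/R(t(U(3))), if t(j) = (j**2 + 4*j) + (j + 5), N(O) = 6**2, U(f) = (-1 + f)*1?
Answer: 612756/301 ≈ 2035.7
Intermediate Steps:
U(f) = -1 + f
N(O) = 36
t(j) = 5 + j**2 + 5*j (t(j) = (j**2 + 4*j) + (5 + j) = 5 + j**2 + 5*j)
R(y) = 301/36
L/R(t(U(3))) = 17021/(301/36) = 17021*(36/301) = 612756/301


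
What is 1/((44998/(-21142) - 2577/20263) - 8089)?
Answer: -214200173/1733148338101 ≈ -0.00012359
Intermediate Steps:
1/((44998/(-21142) - 2577/20263) - 8089) = 1/((44998*(-1/21142) - 2577*1/20263) - 8089) = 1/((-22499/10571 - 2577/20263) - 8089) = 1/(-483138704/214200173 - 8089) = 1/(-1733148338101/214200173) = -214200173/1733148338101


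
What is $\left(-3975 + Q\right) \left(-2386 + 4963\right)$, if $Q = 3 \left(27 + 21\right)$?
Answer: $-9872487$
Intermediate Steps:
$Q = 144$ ($Q = 3 \cdot 48 = 144$)
$\left(-3975 + Q\right) \left(-2386 + 4963\right) = \left(-3975 + 144\right) \left(-2386 + 4963\right) = \left(-3831\right) 2577 = -9872487$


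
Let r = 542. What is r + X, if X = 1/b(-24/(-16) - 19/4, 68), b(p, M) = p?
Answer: 7042/13 ≈ 541.69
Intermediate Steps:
X = -4/13 (X = 1/(-24/(-16) - 19/4) = 1/(-24*(-1/16) - 19*¼) = 1/(3/2 - 19/4) = 1/(-13/4) = -4/13 ≈ -0.30769)
r + X = 542 - 4/13 = 7042/13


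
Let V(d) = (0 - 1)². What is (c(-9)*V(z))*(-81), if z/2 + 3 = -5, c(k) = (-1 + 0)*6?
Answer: 486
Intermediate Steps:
c(k) = -6 (c(k) = -1*6 = -6)
z = -16 (z = -6 + 2*(-5) = -6 - 10 = -16)
V(d) = 1 (V(d) = (-1)² = 1)
(c(-9)*V(z))*(-81) = -6*1*(-81) = -6*(-81) = 486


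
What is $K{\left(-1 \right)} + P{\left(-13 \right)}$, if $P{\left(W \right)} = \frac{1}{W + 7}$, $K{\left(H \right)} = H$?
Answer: $- \frac{7}{6} \approx -1.1667$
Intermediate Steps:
$P{\left(W \right)} = \frac{1}{7 + W}$
$K{\left(-1 \right)} + P{\left(-13 \right)} = -1 + \frac{1}{7 - 13} = -1 + \frac{1}{-6} = -1 - \frac{1}{6} = - \frac{7}{6}$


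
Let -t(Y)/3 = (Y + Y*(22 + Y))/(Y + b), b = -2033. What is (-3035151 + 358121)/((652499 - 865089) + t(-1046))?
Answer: 4121287685/325677218 ≈ 12.655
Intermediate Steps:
t(Y) = -3*(Y + Y*(22 + Y))/(-2033 + Y) (t(Y) = -3*(Y + Y*(22 + Y))/(Y - 2033) = -3*(Y + Y*(22 + Y))/(-2033 + Y))
(-3035151 + 358121)/((652499 - 865089) + t(-1046)) = (-3035151 + 358121)/((652499 - 865089) - 3*(-1046)*(23 - 1046)/(-2033 - 1046)) = -2677030/(-212590 - 3*(-1046)*(-1023)/(-3079)) = -2677030/(-212590 - 3*(-1046)*(-1/3079)*(-1023)) = -2677030/(-212590 + 3210174/3079) = -2677030/(-651354436/3079) = -2677030*(-3079/651354436) = 4121287685/325677218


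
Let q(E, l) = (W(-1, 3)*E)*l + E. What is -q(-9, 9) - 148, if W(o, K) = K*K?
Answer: 590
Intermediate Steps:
W(o, K) = K²
q(E, l) = E + 9*E*l (q(E, l) = (3²*E)*l + E = (9*E)*l + E = 9*E*l + E = E + 9*E*l)
-q(-9, 9) - 148 = -(-9)*(1 + 9*9) - 148 = -(-9)*(1 + 81) - 148 = -(-9)*82 - 148 = -1*(-738) - 148 = 738 - 148 = 590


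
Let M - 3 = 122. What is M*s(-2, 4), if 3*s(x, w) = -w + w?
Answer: 0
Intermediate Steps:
M = 125 (M = 3 + 122 = 125)
s(x, w) = 0 (s(x, w) = (-w + w)/3 = (⅓)*0 = 0)
M*s(-2, 4) = 125*0 = 0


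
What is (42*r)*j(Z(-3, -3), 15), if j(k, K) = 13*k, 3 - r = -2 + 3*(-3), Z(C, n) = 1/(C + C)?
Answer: -1274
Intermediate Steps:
Z(C, n) = 1/(2*C)
r = 14 (r = 3 - (-2 + 3*(-3)) = 3 - (-2 - 9) = 3 - 1*(-11) = 3 + 11 = 14)
(42*r)*j(Z(-3, -3), 15) = (42*14)*(13*((½)/(-3))) = 588*(13*((½)*(-⅓))) = 588*(13*(-⅙)) = 588*(-13/6) = -1274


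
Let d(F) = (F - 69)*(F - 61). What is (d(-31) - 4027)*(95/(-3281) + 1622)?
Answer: 27529086851/3281 ≈ 8.3905e+6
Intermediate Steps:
d(F) = (-69 + F)*(-61 + F)
(d(-31) - 4027)*(95/(-3281) + 1622) = ((4209 + (-31)² - 130*(-31)) - 4027)*(95/(-3281) + 1622) = ((4209 + 961 + 4030) - 4027)*(95*(-1/3281) + 1622) = (9200 - 4027)*(-95/3281 + 1622) = 5173*(5321687/3281) = 27529086851/3281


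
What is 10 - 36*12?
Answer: -422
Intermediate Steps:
10 - 36*12 = 10 - 432 = -422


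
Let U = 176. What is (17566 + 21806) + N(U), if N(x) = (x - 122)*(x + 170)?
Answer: 58056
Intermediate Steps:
N(x) = (-122 + x)*(170 + x)
(17566 + 21806) + N(U) = (17566 + 21806) + (-20740 + 176² + 48*176) = 39372 + (-20740 + 30976 + 8448) = 39372 + 18684 = 58056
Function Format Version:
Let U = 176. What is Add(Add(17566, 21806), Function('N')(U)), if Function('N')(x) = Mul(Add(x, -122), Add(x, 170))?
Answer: 58056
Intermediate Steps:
Function('N')(x) = Mul(Add(-122, x), Add(170, x))
Add(Add(17566, 21806), Function('N')(U)) = Add(Add(17566, 21806), Add(-20740, Pow(176, 2), Mul(48, 176))) = Add(39372, Add(-20740, 30976, 8448)) = Add(39372, 18684) = 58056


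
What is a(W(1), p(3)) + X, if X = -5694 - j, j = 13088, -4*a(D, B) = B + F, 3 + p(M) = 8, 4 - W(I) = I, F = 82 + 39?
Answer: -37627/2 ≈ -18814.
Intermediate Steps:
F = 121
W(I) = 4 - I
p(M) = 5 (p(M) = -3 + 8 = 5)
a(D, B) = -121/4 - B/4 (a(D, B) = -(B + 121)/4 = -(121 + B)/4 = -121/4 - B/4)
X = -18782 (X = -5694 - 1*13088 = -5694 - 13088 = -18782)
a(W(1), p(3)) + X = (-121/4 - ¼*5) - 18782 = (-121/4 - 5/4) - 18782 = -63/2 - 18782 = -37627/2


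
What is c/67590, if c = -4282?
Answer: -2141/33795 ≈ -0.063353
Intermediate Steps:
c/67590 = -4282/67590 = -4282*1/67590 = -2141/33795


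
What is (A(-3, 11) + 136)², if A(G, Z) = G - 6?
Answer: 16129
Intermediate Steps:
A(G, Z) = -6 + G
(A(-3, 11) + 136)² = ((-6 - 3) + 136)² = (-9 + 136)² = 127² = 16129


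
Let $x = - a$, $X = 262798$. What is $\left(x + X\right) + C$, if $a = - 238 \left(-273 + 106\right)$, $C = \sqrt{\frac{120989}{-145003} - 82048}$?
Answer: $223052 + \frac{3 i \sqrt{191683125140711}}{145003} \approx 2.2305 \cdot 10^{5} + 286.44 i$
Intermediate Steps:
$C = \frac{3 i \sqrt{191683125140711}}{145003}$ ($C = \sqrt{120989 \left(- \frac{1}{145003}\right) - 82048} = \sqrt{- \frac{120989}{145003} - 82048} = \sqrt{- \frac{11897327133}{145003}} = \frac{3 i \sqrt{191683125140711}}{145003} \approx 286.44 i$)
$a = 39746$ ($a = \left(-238\right) \left(-167\right) = 39746$)
$x = -39746$ ($x = \left(-1\right) 39746 = -39746$)
$\left(x + X\right) + C = \left(-39746 + 262798\right) + \frac{3 i \sqrt{191683125140711}}{145003} = 223052 + \frac{3 i \sqrt{191683125140711}}{145003}$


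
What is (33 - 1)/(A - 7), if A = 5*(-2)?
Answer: -32/17 ≈ -1.8824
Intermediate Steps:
A = -10
(33 - 1)/(A - 7) = (33 - 1)/(-10 - 7) = 32/(-17) = 32*(-1/17) = -32/17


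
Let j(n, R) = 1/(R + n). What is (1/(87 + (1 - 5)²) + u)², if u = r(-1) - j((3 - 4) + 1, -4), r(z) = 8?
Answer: 11580409/169744 ≈ 68.223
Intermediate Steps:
u = 33/4 (u = 8 - 1/(-4 + ((3 - 4) + 1)) = 8 - 1/(-4 + (-1 + 1)) = 8 - 1/(-4 + 0) = 8 - 1/(-4) = 8 - 1*(-¼) = 8 + ¼ = 33/4 ≈ 8.2500)
(1/(87 + (1 - 5)²) + u)² = (1/(87 + (1 - 5)²) + 33/4)² = (1/(87 + (-4)²) + 33/4)² = (1/(87 + 16) + 33/4)² = (1/103 + 33/4)² = (3403/412)² = 11580409/169744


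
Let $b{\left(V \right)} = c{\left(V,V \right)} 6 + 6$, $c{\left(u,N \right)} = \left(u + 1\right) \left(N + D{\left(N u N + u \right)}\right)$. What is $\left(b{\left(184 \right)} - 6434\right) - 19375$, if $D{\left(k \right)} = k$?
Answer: $6915132117$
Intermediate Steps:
$c{\left(u,N \right)} = \left(1 + u\right) \left(N + u + u N^{2}\right)$ ($c{\left(u,N \right)} = \left(u + 1\right) \left(N + \left(N u N + u\right)\right) = \left(1 + u\right) \left(N + \left(u N^{2} + u\right)\right) = \left(1 + u\right) \left(N + \left(u + u N^{2}\right)\right) = \left(1 + u\right) \left(N + u + u N^{2}\right)$)
$b{\left(V \right)} = 6 + 6 V + 6 V^{2} + 6 V \left(1 + V^{2}\right) + 6 V^{2} \left(1 + V^{2}\right)$ ($b{\left(V \right)} = \left(V + V V + V \left(1 + V^{2}\right) + V^{2} \left(1 + V^{2}\right)\right) 6 + 6 = \left(V + V^{2} + V \left(1 + V^{2}\right) + V^{2} \left(1 + V^{2}\right)\right) 6 + 6 = \left(6 V + 6 V^{2} + 6 V \left(1 + V^{2}\right) + 6 V^{2} \left(1 + V^{2}\right)\right) + 6 = 6 + 6 V + 6 V^{2} + 6 V \left(1 + V^{2}\right) + 6 V^{2} \left(1 + V^{2}\right)$)
$\left(b{\left(184 \right)} - 6434\right) - 19375 = \left(\left(6 + 6 \cdot 184^{3} + 6 \cdot 184^{4} + 12 \cdot 184 + 12 \cdot 184^{2}\right) - 6434\right) - 19375 = \left(\left(6 + 6 \cdot 6229504 + 6 \cdot 1146228736 + 2208 + 12 \cdot 33856\right) - 6434\right) - 19375 = \left(\left(6 + 37377024 + 6877372416 + 2208 + 406272\right) - 6434\right) - 19375 = \left(6915157926 - 6434\right) - 19375 = 6915151492 - 19375 = 6915132117$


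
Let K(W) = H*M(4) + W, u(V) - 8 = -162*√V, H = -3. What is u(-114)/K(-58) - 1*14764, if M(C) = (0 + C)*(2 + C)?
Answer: -959664/65 + 81*I*√114/65 ≈ -14764.0 + 13.305*I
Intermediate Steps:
M(C) = C*(2 + C)
u(V) = 8 - 162*√V
K(W) = -72 + W (K(W) = -12*(2 + 4) + W = -12*6 + W = -3*24 + W = -72 + W)
u(-114)/K(-58) - 1*14764 = (8 - 162*I*√114)/(-72 - 58) - 1*14764 = (8 - 162*I*√114)/(-130) - 14764 = (8 - 162*I*√114)*(-1/130) - 14764 = (-4/65 + 81*I*√114/65) - 14764 = -959664/65 + 81*I*√114/65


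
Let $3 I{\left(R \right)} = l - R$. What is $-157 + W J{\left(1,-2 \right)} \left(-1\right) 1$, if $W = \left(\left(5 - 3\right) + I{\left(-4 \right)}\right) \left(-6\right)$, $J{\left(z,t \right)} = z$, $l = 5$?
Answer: $-127$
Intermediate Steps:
$I{\left(R \right)} = \frac{5}{3} - \frac{R}{3}$ ($I{\left(R \right)} = \frac{5 - R}{3} = \frac{5}{3} - \frac{R}{3}$)
$W = -30$ ($W = \left(\left(5 - 3\right) + \left(\frac{5}{3} - - \frac{4}{3}\right)\right) \left(-6\right) = \left(2 + \left(\frac{5}{3} + \frac{4}{3}\right)\right) \left(-6\right) = \left(2 + 3\right) \left(-6\right) = 5 \left(-6\right) = -30$)
$-157 + W J{\left(1,-2 \right)} \left(-1\right) 1 = -157 - 30 \cdot 1 \left(-1\right) 1 = -157 - 30 \left(\left(-1\right) 1\right) = -157 - -30 = -157 + 30 = -127$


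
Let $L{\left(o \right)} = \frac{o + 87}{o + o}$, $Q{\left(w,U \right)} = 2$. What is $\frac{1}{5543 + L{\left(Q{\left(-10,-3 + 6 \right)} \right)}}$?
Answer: $\frac{4}{22261} \approx 0.00017969$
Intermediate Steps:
$L{\left(o \right)} = \frac{87 + o}{2 o}$
$\frac{1}{5543 + L{\left(Q{\left(-10,-3 + 6 \right)} \right)}} = \frac{1}{5543 + \frac{87 + 2}{2 \cdot 2}} = \frac{1}{5543 + \frac{1}{2} \cdot \frac{1}{2} \cdot 89} = \frac{1}{5543 + \frac{89}{4}} = \frac{1}{\frac{22261}{4}} = \frac{4}{22261}$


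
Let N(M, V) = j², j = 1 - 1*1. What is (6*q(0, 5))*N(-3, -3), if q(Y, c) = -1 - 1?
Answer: 0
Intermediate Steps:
j = 0 (j = 1 - 1 = 0)
q(Y, c) = -2
N(M, V) = 0 (N(M, V) = 0² = 0)
(6*q(0, 5))*N(-3, -3) = (6*(-2))*0 = -12*0 = 0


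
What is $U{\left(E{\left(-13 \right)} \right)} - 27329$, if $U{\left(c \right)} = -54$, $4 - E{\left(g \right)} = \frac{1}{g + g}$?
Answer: $-27383$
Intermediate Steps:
$E{\left(g \right)} = 4 - \frac{1}{2 g}$ ($E{\left(g \right)} = 4 - \frac{1}{g + g} = 4 - \frac{1}{2 g}$)
$U{\left(E{\left(-13 \right)} \right)} - 27329 = -54 - 27329 = -27383$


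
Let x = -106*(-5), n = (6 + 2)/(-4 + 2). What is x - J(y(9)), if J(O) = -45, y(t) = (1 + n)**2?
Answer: 575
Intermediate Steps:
n = -4 (n = 8/(-2) = 8*(-1/2) = -4)
y(t) = 9 (y(t) = (1 - 4)**2 = (-3)**2 = 9)
x = 530
x - J(y(9)) = 530 - 1*(-45) = 530 + 45 = 575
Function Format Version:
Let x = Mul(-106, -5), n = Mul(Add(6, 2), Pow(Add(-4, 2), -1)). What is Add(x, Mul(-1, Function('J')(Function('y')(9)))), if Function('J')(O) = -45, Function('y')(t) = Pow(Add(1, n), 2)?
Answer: 575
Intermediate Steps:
n = -4 (n = Mul(8, Pow(-2, -1)) = Mul(8, Rational(-1, 2)) = -4)
Function('y')(t) = 9 (Function('y')(t) = Pow(Add(1, -4), 2) = Pow(-3, 2) = 9)
x = 530
Add(x, Mul(-1, Function('J')(Function('y')(9)))) = Add(530, Mul(-1, -45)) = Add(530, 45) = 575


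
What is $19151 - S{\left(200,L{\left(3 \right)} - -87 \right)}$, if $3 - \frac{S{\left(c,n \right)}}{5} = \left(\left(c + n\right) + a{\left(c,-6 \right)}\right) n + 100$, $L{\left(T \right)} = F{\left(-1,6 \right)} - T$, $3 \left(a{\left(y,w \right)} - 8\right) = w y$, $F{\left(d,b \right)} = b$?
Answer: $-26264$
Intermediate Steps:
$a{\left(y,w \right)} = 8 + \frac{w y}{3}$
$L{\left(T \right)} = 6 - T$
$S{\left(c,n \right)} = -485 - 5 n \left(8 + n - c\right)$ ($S{\left(c,n \right)} = 15 - 5 \left(\left(\left(c + n\right) + \left(8 + \frac{1}{3} \left(-6\right) c\right)\right) n + 100\right) = 15 - 5 \left(\left(\left(c + n\right) - \left(-8 + 2 c\right)\right) n + 100\right) = 15 - 5 \left(\left(8 + n - c\right) n + 100\right) = 15 - 5 \left(n \left(8 + n - c\right) + 100\right) = 15 - 5 \left(100 + n \left(8 + n - c\right)\right) = 15 - \left(500 + 5 n \left(8 + n - c\right)\right) = -485 - 5 n \left(8 + n - c\right)$)
$19151 - S{\left(200,L{\left(3 \right)} - -87 \right)} = 19151 - \left(-485 - 40 \left(\left(6 - 3\right) - -87\right) - 5 \left(\left(6 - 3\right) - -87\right)^{2} + 5 \cdot 200 \left(\left(6 - 3\right) - -87\right)\right) = 19151 - \left(-485 - 40 \left(\left(6 - 3\right) + 87\right) - 5 \left(\left(6 - 3\right) + 87\right)^{2} + 5 \cdot 200 \left(\left(6 - 3\right) + 87\right)\right) = 19151 - \left(-485 - 40 \left(3 + 87\right) - 5 \left(3 + 87\right)^{2} + 5 \cdot 200 \left(3 + 87\right)\right) = 19151 - \left(-485 - 3600 - 5 \cdot 90^{2} + 5 \cdot 200 \cdot 90\right) = 19151 - \left(-485 - 3600 - 40500 + 90000\right) = 19151 - 45415 = -26264$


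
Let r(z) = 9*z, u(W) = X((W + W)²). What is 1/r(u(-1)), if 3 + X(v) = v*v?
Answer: 1/117 ≈ 0.0085470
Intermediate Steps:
X(v) = -3 + v² (X(v) = -3 + v*v = -3 + v²)
u(W) = -3 + 16*W⁴ (u(W) = -3 + ((W + W)²)² = -3 + ((2*W)²)² = -3 + (4*W²)² = -3 + 16*W⁴)
1/r(u(-1)) = 1/(9*(-3 + 16*(-1)⁴)) = 1/(9*(-3 + 16*1)) = 1/(9*(-3 + 16)) = 1/(9*13) = 1/117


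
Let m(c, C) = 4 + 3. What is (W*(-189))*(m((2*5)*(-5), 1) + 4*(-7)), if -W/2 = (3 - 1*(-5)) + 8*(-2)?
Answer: 63504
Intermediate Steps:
W = 16 (W = -2*((3 - 1*(-5)) + 8*(-2)) = -2*((3 + 5) - 16) = -2*(8 - 16) = -2*(-8) = 16)
m(c, C) = 7
(W*(-189))*(m((2*5)*(-5), 1) + 4*(-7)) = (16*(-189))*(7 + 4*(-7)) = -3024*(7 - 28) = -3024*(-21) = 63504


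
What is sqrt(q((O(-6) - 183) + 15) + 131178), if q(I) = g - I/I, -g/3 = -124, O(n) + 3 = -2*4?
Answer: sqrt(131549) ≈ 362.70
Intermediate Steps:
O(n) = -11 (O(n) = -3 - 2*4 = -3 - 8 = -11)
g = 372 (g = -3*(-124) = 372)
q(I) = 371 (q(I) = 372 - I/I = 372 - 1*1 = 372 - 1 = 371)
sqrt(q((O(-6) - 183) + 15) + 131178) = sqrt(371 + 131178) = sqrt(131549)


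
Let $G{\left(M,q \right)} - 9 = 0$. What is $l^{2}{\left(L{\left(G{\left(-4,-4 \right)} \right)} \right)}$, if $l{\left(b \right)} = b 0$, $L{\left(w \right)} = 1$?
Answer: $0$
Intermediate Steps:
$G{\left(M,q \right)} = 9$ ($G{\left(M,q \right)} = 9 + 0 = 9$)
$l{\left(b \right)} = 0$
$l^{2}{\left(L{\left(G{\left(-4,-4 \right)} \right)} \right)} = 0^{2} = 0$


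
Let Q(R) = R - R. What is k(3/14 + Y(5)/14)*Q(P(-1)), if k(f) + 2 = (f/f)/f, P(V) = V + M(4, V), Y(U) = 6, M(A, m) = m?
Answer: 0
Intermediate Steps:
P(V) = 2*V (P(V) = V + V = 2*V)
k(f) = -2 + 1/f (k(f) = -2 + (f/f)/f = -2 + 1/f)
Q(R) = 0
k(3/14 + Y(5)/14)*Q(P(-1)) = (-2 + 1/(3/14 + 6/14))*0 = (-2 + 1/(3*(1/14) + 6*(1/14)))*0 = (-2 + 1/(3/14 + 3/7))*0 = (-2 + 1/(9/14))*0 = (-2 + 14/9)*0 = -4/9*0 = 0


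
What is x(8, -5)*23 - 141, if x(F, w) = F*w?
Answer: -1061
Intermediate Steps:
x(8, -5)*23 - 141 = (8*(-5))*23 - 141 = -40*23 - 141 = -920 - 141 = -1061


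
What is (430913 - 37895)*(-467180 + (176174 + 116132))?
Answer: -68728629732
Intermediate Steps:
(430913 - 37895)*(-467180 + (176174 + 116132)) = 393018*(-467180 + 292306) = 393018*(-174874) = -68728629732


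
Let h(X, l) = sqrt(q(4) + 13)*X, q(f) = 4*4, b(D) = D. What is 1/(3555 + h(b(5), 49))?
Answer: 711/2527460 - sqrt(29)/2527460 ≈ 0.00027918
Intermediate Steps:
q(f) = 16
h(X, l) = X*sqrt(29) (h(X, l) = sqrt(16 + 13)*X = sqrt(29)*X = X*sqrt(29))
1/(3555 + h(b(5), 49)) = 1/(3555 + 5*sqrt(29))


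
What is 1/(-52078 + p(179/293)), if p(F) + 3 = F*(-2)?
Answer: -293/15260091 ≈ -1.9200e-5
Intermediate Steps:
p(F) = -3 - 2*F (p(F) = -3 + F*(-2) = -3 - 2*F)
1/(-52078 + p(179/293)) = 1/(-52078 + (-3 - 358/293)) = 1/(-52078 - 1237/293) = 1/(-15260091/293) = -293/15260091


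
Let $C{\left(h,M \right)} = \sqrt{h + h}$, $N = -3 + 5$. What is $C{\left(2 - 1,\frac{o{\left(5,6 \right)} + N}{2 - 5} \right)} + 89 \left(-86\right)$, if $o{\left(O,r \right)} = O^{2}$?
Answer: $-7654 + \sqrt{2} \approx -7652.6$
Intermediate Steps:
$N = 2$
$C{\left(h,M \right)} = \sqrt{2} \sqrt{h}$ ($C{\left(h,M \right)} = \sqrt{2 h} = \sqrt{2} \sqrt{h}$)
$C{\left(2 - 1,\frac{o{\left(5,6 \right)} + N}{2 - 5} \right)} + 89 \left(-86\right) = \sqrt{2} \sqrt{2 - 1} + 89 \left(-86\right) = \sqrt{2} \sqrt{1} - 7654 = \sqrt{2} \cdot 1 - 7654 = \sqrt{2} - 7654 = -7654 + \sqrt{2}$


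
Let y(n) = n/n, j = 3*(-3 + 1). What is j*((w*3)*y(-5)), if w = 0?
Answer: 0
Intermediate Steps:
j = -6 (j = 3*(-2) = -6)
y(n) = 1
j*((w*3)*y(-5)) = -6*0*3 = -0 = -6*0 = 0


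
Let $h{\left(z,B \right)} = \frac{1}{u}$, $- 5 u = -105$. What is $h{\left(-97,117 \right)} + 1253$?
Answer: $\frac{26314}{21} \approx 1253.0$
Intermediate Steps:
$u = 21$ ($u = \left(- \frac{1}{5}\right) \left(-105\right) = 21$)
$h{\left(z,B \right)} = \frac{1}{21}$
$h{\left(-97,117 \right)} + 1253 = \frac{1}{21} + 1253 = \frac{26314}{21}$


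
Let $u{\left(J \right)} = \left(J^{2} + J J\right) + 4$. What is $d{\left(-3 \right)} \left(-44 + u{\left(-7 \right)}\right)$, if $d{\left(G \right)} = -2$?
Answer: $-116$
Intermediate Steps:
$u{\left(J \right)} = 4 + 2 J^{2}$ ($u{\left(J \right)} = \left(J^{2} + J^{2}\right) + 4 = 2 J^{2} + 4 = 4 + 2 J^{2}$)
$d{\left(-3 \right)} \left(-44 + u{\left(-7 \right)}\right) = - 2 \left(-44 + \left(4 + 2 \left(-7\right)^{2}\right)\right) = - 2 \left(-44 + \left(4 + 2 \cdot 49\right)\right) = - 2 \left(-44 + \left(4 + 98\right)\right) = - 2 \left(-44 + 102\right) = \left(-2\right) 58 = -116$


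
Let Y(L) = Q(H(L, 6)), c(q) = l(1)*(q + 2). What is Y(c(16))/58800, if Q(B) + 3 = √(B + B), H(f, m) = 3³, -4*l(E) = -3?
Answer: -1/19600 + √6/19600 ≈ 7.3954e-5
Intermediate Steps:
l(E) = ¾ (l(E) = -¼*(-3) = ¾)
c(q) = 3/2 + 3*q/4 (c(q) = 3*(q + 2)/4 = 3*(2 + q)/4 = 3/2 + 3*q/4)
H(f, m) = 27
Q(B) = -3 + √2*√B (Q(B) = -3 + √(B + B) = -3 + √(2*B) = -3 + √2*√B)
Y(L) = -3 + 3*√6 (Y(L) = -3 + √2*√27 = -3 + √2*(3*√3) = -3 + 3*√6)
Y(c(16))/58800 = (-3 + 3*√6)/58800 = (-3 + 3*√6)*(1/58800) = -1/19600 + √6/19600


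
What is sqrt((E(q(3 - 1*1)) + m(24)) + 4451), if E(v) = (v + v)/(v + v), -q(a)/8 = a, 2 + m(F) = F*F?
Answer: sqrt(5026) ≈ 70.894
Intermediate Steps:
m(F) = -2 + F**2 (m(F) = -2 + F*F = -2 + F**2)
q(a) = -8*a
E(v) = 1 (E(v) = (2*v)/((2*v)) = (2*v)*(1/(2*v)) = 1)
sqrt((E(q(3 - 1*1)) + m(24)) + 4451) = sqrt((1 + (-2 + 24**2)) + 4451) = sqrt((1 + (-2 + 576)) + 4451) = sqrt((1 + 574) + 4451) = sqrt(575 + 4451) = sqrt(5026)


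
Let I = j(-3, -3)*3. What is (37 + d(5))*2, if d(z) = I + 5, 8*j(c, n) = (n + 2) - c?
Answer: 171/2 ≈ 85.500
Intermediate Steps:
j(c, n) = ¼ - c/8 + n/8 (j(c, n) = ((n + 2) - c)/8 = ((2 + n) - c)/8 = (2 + n - c)/8 = ¼ - c/8 + n/8)
I = ¾ (I = (¼ - ⅛*(-3) + (⅛)*(-3))*3 = (¼ + 3/8 - 3/8)*3 = (¼)*3 = ¾ ≈ 0.75000)
d(z) = 23/4 (d(z) = ¾ + 5 = 23/4)
(37 + d(5))*2 = (37 + 23/4)*2 = (171/4)*2 = 171/2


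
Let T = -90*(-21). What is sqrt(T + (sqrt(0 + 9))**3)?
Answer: 3*sqrt(213) ≈ 43.784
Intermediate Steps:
T = 1890
sqrt(T + (sqrt(0 + 9))**3) = sqrt(1890 + (sqrt(0 + 9))**3) = sqrt(1890 + (sqrt(9))**3) = sqrt(1890 + 3**3) = sqrt(1890 + 27) = sqrt(1917) = 3*sqrt(213)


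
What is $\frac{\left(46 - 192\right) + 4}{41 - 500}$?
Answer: $\frac{142}{459} \approx 0.30937$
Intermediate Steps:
$\frac{\left(46 - 192\right) + 4}{41 - 500} = \frac{-146 + 4}{-459} = \left(-142\right) \left(- \frac{1}{459}\right) = \frac{142}{459}$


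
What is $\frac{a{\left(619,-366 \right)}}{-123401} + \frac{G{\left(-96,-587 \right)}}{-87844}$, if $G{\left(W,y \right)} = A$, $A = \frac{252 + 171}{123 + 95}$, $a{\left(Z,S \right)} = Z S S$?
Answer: $- \frac{1587893719448511}{2363128162792} \approx -671.95$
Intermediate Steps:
$a{\left(Z,S \right)} = Z S^{2}$ ($a{\left(Z,S \right)} = S Z S = Z S^{2}$)
$A = \frac{423}{218} \approx 1.9404$
$G{\left(W,y \right)} = \frac{423}{218}$
$\frac{a{\left(619,-366 \right)}}{-123401} + \frac{G{\left(-96,-587 \right)}}{-87844} = \frac{619 \left(-366\right)^{2}}{-123401} + \frac{423}{218 \left(-87844\right)} = 619 \cdot 133956 \left(- \frac{1}{123401}\right) + \frac{423}{218} \left(- \frac{1}{87844}\right) = 82918764 \left(- \frac{1}{123401}\right) - \frac{423}{19149992} = - \frac{82918764}{123401} - \frac{423}{19149992} = - \frac{1587893719448511}{2363128162792}$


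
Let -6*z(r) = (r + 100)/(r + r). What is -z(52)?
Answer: 19/78 ≈ 0.24359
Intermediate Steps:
z(r) = -(100 + r)/(12*r) (z(r) = -(r + 100)/(6*(r + r)) = -(100 + r)/(6*(2*r)) = -(100 + r)*1/(2*r)/6 = -(100 + r)/(12*r))
-z(52) = -(-100 - 1*52)/(12*52) = -(-100 - 52)/(12*52) = -(-152)/(12*52) = -1*(-19/78) = 19/78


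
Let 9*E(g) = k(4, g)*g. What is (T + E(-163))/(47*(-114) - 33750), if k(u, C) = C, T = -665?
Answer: -5146/87993 ≈ -0.058482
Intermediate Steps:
E(g) = g²/9 (E(g) = (g*g)/9 = g²/9)
(T + E(-163))/(47*(-114) - 33750) = (-665 + (⅑)*(-163)²)/(47*(-114) - 33750) = (-665 + (⅑)*26569)/(-5358 - 33750) = (-665 + 26569/9)/(-39108) = (20584/9)*(-1/39108) = -5146/87993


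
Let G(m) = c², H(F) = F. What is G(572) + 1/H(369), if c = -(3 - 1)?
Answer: 1477/369 ≈ 4.0027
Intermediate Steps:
c = -2 ≈ -2.0000
G(m) = 4 (G(m) = (-2)² = 4)
G(572) + 1/H(369) = 4 + 1/369 = 1477/369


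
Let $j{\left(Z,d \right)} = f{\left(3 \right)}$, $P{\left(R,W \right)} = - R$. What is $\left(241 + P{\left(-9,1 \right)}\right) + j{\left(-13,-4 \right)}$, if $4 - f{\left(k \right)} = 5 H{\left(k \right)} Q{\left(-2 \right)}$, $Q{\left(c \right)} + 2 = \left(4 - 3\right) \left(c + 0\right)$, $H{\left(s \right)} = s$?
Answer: $314$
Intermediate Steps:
$Q{\left(c \right)} = -2 + c$ ($Q{\left(c \right)} = -2 + \left(4 - 3\right) \left(c + 0\right) = -2 + 1 c = -2 + c$)
$f{\left(k \right)} = 4 + 20 k$ ($f{\left(k \right)} = 4 - 5 k \left(-2 - 2\right) = 4 - 5 k \left(-4\right) = 4 - - 20 k = 4 + 20 k$)
$j{\left(Z,d \right)} = 64$ ($j{\left(Z,d \right)} = 4 + 20 \cdot 3 = 4 + 60 = 64$)
$\left(241 + P{\left(-9,1 \right)}\right) + j{\left(-13,-4 \right)} = \left(241 - -9\right) + 64 = \left(241 + 9\right) + 64 = 250 + 64 = 314$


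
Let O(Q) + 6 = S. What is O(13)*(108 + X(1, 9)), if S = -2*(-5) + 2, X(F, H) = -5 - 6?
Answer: 582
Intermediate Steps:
X(F, H) = -11
S = 12 (S = 10 + 2 = 12)
O(Q) = 6 (O(Q) = -6 + 12 = 6)
O(13)*(108 + X(1, 9)) = 6*(108 - 11) = 6*97 = 582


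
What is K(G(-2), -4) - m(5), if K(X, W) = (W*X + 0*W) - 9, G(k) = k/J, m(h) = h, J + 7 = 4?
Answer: -50/3 ≈ -16.667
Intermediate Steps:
J = -3 (J = -7 + 4 = -3)
G(k) = -k/3 (G(k) = k/(-3) = k*(-⅓) = -k/3)
K(X, W) = -9 + W*X (K(X, W) = (W*X + 0) - 9 = W*X - 9 = -9 + W*X)
K(G(-2), -4) - m(5) = (-9 - (-4)*(-2)/3) - 1*5 = (-9 - 4*⅔) - 5 = (-9 - 8/3) - 5 = -35/3 - 5 = -50/3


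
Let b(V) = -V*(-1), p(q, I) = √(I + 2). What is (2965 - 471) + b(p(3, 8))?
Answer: 2494 + √10 ≈ 2497.2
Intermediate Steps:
p(q, I) = √(2 + I)
b(V) = V
(2965 - 471) + b(p(3, 8)) = (2965 - 471) + √(2 + 8) = 2494 + √10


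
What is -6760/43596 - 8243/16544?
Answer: -117799817/180313056 ≈ -0.65331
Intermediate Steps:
-6760/43596 - 8243/16544 = -6760*1/43596 - 8243*1/16544 = -1690/10899 - 8243/16544 = -117799817/180313056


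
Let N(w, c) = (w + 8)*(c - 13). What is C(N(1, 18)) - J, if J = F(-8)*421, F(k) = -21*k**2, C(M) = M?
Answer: 565869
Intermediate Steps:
N(w, c) = (-13 + c)*(8 + w) (N(w, c) = (8 + w)*(-13 + c) = (-13 + c)*(8 + w))
J = -565824 (J = -21*(-8)**2*421 = -21*64*421 = -1344*421 = -565824)
C(N(1, 18)) - J = (-104 - 13*1 + 8*18 + 18*1) - 1*(-565824) = (-104 - 13 + 144 + 18) + 565824 = 45 + 565824 = 565869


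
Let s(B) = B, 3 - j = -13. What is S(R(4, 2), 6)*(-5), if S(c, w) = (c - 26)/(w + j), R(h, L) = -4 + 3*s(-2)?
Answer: 90/11 ≈ 8.1818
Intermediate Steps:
j = 16 (j = 3 - 1*(-13) = 3 + 13 = 16)
R(h, L) = -10 (R(h, L) = -4 + 3*(-2) = -4 - 6 = -10)
S(c, w) = (-26 + c)/(16 + w) (S(c, w) = (c - 26)/(w + 16) = (-26 + c)/(16 + w))
S(R(4, 2), 6)*(-5) = ((-26 - 10)/(16 + 6))*(-5) = (-36/22)*(-5) = ((1/22)*(-36))*(-5) = -18/11*(-5) = 90/11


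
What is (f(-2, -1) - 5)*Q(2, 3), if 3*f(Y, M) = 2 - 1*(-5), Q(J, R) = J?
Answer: -16/3 ≈ -5.3333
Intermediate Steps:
f(Y, M) = 7/3 (f(Y, M) = (2 - 1*(-5))/3 = (2 + 5)/3 = (⅓)*7 = 7/3)
(f(-2, -1) - 5)*Q(2, 3) = (7/3 - 5)*2 = -8/3*2 = -16/3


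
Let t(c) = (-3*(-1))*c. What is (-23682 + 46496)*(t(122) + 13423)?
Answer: 314582246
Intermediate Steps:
t(c) = 3*c
(-23682 + 46496)*(t(122) + 13423) = (-23682 + 46496)*(3*122 + 13423) = 22814*(366 + 13423) = 22814*13789 = 314582246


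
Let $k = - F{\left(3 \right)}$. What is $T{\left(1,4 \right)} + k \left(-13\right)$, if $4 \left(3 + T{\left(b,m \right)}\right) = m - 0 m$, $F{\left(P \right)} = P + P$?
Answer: $76$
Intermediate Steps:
$F{\left(P \right)} = 2 P$
$k = -6$ ($k = - 2 \cdot 3 = \left(-1\right) 6 = -6$)
$T{\left(b,m \right)} = -3 + \frac{m}{4}$ ($T{\left(b,m \right)} = -3 + \frac{m - 0 m}{4} = -3 + \frac{m - 0}{4} = -3 + \frac{m + 0}{4} = -3 + \frac{m}{4}$)
$T{\left(1,4 \right)} + k \left(-13\right) = \left(-3 + \frac{1}{4} \cdot 4\right) - -78 = \left(-3 + 1\right) + 78 = -2 + 78 = 76$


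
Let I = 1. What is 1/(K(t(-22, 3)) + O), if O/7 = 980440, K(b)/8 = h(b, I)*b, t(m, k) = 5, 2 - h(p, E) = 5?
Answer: 1/6862960 ≈ 1.4571e-7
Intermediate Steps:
h(p, E) = -3 (h(p, E) = 2 - 1*5 = 2 - 5 = -3)
K(b) = -24*b (K(b) = 8*(-3*b) = -24*b)
O = 6863080 (O = 7*980440 = 6863080)
1/(K(t(-22, 3)) + O) = 1/(-24*5 + 6863080) = 1/(-120 + 6863080) = 1/6862960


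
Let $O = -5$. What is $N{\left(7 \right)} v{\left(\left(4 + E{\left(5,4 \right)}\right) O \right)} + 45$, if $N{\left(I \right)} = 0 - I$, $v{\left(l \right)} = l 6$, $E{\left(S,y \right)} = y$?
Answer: $1725$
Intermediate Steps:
$v{\left(l \right)} = 6 l$
$N{\left(I \right)} = - I$
$N{\left(7 \right)} v{\left(\left(4 + E{\left(5,4 \right)}\right) O \right)} + 45 = \left(-1\right) 7 \cdot 6 \left(4 + 4\right) \left(-5\right) + 45 = - 7 \cdot 6 \cdot 8 \left(-5\right) + 45 = - 7 \cdot 6 \left(-40\right) + 45 = \left(-7\right) \left(-240\right) + 45 = 1680 + 45 = 1725$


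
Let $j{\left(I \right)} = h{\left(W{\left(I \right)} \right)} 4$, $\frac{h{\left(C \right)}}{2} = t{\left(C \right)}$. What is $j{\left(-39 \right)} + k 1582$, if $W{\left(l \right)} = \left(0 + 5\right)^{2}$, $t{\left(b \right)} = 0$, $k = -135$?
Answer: $-213570$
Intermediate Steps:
$W{\left(l \right)} = 25$ ($W{\left(l \right)} = 5^{2} = 25$)
$h{\left(C \right)} = 0$ ($h{\left(C \right)} = 2 \cdot 0 = 0$)
$j{\left(I \right)} = 0$ ($j{\left(I \right)} = 0 \cdot 4 = 0$)
$j{\left(-39 \right)} + k 1582 = 0 - 213570 = -213570$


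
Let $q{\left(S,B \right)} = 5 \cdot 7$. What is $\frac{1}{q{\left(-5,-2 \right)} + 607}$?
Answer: $\frac{1}{642} \approx 0.0015576$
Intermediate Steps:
$q{\left(S,B \right)} = 35$
$\frac{1}{q{\left(-5,-2 \right)} + 607} = \frac{1}{35 + 607} = \frac{1}{642}$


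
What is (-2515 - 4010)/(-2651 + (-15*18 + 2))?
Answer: 2175/973 ≈ 2.2354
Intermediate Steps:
(-2515 - 4010)/(-2651 + (-15*18 + 2)) = -6525/(-2651 + (-270 + 2)) = -6525/(-2651 - 268) = -6525/(-2919) = -6525*(-1/2919) = 2175/973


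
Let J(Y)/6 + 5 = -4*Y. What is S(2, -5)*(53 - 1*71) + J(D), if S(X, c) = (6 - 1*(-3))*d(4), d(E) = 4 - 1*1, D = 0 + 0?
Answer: -516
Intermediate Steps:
D = 0
d(E) = 3 (d(E) = 4 - 1 = 3)
S(X, c) = 27 (S(X, c) = (6 - 1*(-3))*3 = (6 + 3)*3 = 9*3 = 27)
J(Y) = -30 - 24*Y (J(Y) = -30 + 6*(-4*Y) = -30 - 24*Y)
S(2, -5)*(53 - 1*71) + J(D) = 27*(53 - 1*71) + (-30 - 24*0) = 27*(53 - 71) + (-30 + 0) = 27*(-18) - 30 = -486 - 30 = -516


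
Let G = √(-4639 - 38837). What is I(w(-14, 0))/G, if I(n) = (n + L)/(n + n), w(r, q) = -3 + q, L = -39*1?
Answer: -7*I*√10869/21738 ≈ -0.033572*I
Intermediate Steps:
L = -39
G = 2*I*√10869 (G = √(-43476) = 2*I*√10869 ≈ 208.51*I)
I(n) = (-39 + n)/(2*n) (I(n) = (n - 39)/(n + n) = (-39 + n)/((2*n)) = (-39 + n)*(1/(2*n)) = (-39 + n)/(2*n))
I(w(-14, 0))/G = ((-39 + (-3 + 0))/(2*(-3 + 0)))/((2*I*√10869)) = ((½)*(-39 - 3)/(-3))*(-I*√10869/21738) = ((½)*(-⅓)*(-42))*(-I*√10869/21738) = 7*(-I*√10869/21738) = -7*I*√10869/21738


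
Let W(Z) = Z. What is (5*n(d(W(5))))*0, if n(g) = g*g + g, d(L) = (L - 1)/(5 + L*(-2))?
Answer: 0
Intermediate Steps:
d(L) = (-1 + L)/(5 - 2*L)
n(g) = g + g**2 (n(g) = g**2 + g = g + g**2)
(5*n(d(W(5))))*0 = (5*(((1 - 1*5)/(-5 + 2*5))*(1 + (1 - 1*5)/(-5 + 2*5))))*0 = (5*(((1 - 5)/(-5 + 10))*(1 + (1 - 5)/(-5 + 10))))*0 = (5*((-4/5)*(1 - 4/5)))*0 = (5*(((1/5)*(-4))*(1 + (1/5)*(-4))))*0 = (5*(-4*(1 - 4/5)/5))*0 = (5*(-4/5*1/5))*0 = (5*(-4/25))*0 = -4/5*0 = 0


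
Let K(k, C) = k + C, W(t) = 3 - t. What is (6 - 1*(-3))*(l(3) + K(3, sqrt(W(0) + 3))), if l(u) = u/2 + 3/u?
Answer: 99/2 + 9*sqrt(6) ≈ 71.545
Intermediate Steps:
K(k, C) = C + k
l(u) = u/2 + 3/u (l(u) = u*(1/2) + 3/u = u/2 + 3/u)
(6 - 1*(-3))*(l(3) + K(3, sqrt(W(0) + 3))) = (6 - 1*(-3))*(((1/2)*3 + 3/3) + (sqrt((3 - 1*0) + 3) + 3)) = (6 + 3)*((3/2 + 3*(1/3)) + (sqrt((3 + 0) + 3) + 3)) = 9*((3/2 + 1) + (sqrt(3 + 3) + 3)) = 9*(5/2 + (sqrt(6) + 3)) = 9*(5/2 + (3 + sqrt(6))) = 9*(11/2 + sqrt(6)) = 99/2 + 9*sqrt(6)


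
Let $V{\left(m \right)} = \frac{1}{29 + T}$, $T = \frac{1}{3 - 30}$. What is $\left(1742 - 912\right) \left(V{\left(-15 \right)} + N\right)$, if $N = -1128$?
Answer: $- \frac{366058635}{391} \approx -9.3621 \cdot 10^{5}$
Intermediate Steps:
$T = - \frac{1}{27}$ ($T = \frac{1}{-27} = - \frac{1}{27} \approx -0.037037$)
$V{\left(m \right)} = \frac{27}{782}$ ($V{\left(m \right)} = \frac{1}{29 - \frac{1}{27}} = \frac{1}{\frac{782}{27}} = \frac{27}{782}$)
$\left(1742 - 912\right) \left(V{\left(-15 \right)} + N\right) = \left(1742 - 912\right) \left(\frac{27}{782} - 1128\right) = 830 \left(- \frac{882069}{782}\right) = - \frac{366058635}{391}$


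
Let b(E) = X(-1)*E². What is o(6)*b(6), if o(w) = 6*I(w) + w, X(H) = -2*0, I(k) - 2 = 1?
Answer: 0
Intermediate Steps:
I(k) = 3 (I(k) = 2 + 1 = 3)
X(H) = 0
o(w) = 18 + w (o(w) = 6*3 + w = 18 + w)
b(E) = 0 (b(E) = 0*E² = 0)
o(6)*b(6) = (18 + 6)*0 = 24*0 = 0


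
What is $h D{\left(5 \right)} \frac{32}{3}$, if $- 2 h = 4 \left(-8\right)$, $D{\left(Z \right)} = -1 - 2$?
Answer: $-512$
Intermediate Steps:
$D{\left(Z \right)} = -3$
$h = 16$ ($h = - \frac{4 \left(-8\right)}{2} = \left(- \frac{1}{2}\right) \left(-32\right) = 16$)
$h D{\left(5 \right)} \frac{32}{3} = 16 \left(-3\right) \frac{32}{3} = - 48 \cdot 32 \cdot \frac{1}{3} = \left(-48\right) \frac{32}{3} = -512$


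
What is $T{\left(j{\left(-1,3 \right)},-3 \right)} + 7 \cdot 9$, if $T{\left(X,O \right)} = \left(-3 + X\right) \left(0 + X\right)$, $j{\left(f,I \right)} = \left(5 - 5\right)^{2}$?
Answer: $63$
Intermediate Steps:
$j{\left(f,I \right)} = 0$ ($j{\left(f,I \right)} = 0^{2} = 0$)
$T{\left(X,O \right)} = X \left(-3 + X\right)$ ($T{\left(X,O \right)} = \left(-3 + X\right) X = X \left(-3 + X\right)$)
$T{\left(j{\left(-1,3 \right)},-3 \right)} + 7 \cdot 9 = 0 \left(-3 + 0\right) + 7 \cdot 9 = 0 \left(-3\right) + 63 = 0 + 63 = 63$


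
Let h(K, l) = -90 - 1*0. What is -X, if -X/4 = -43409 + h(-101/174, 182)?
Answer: -173996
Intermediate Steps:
h(K, l) = -90 (h(K, l) = -90 + 0 = -90)
X = 173996 (X = -4*(-43409 - 90) = -4*(-43499) = 173996)
-X = -1*173996 = -173996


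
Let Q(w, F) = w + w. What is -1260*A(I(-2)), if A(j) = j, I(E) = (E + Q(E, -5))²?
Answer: -45360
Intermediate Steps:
Q(w, F) = 2*w
I(E) = 9*E² (I(E) = (E + 2*E)² = (3*E)² = 9*E²)
-1260*A(I(-2)) = -11340*(-2)² = -11340*4 = -1260*36 = -45360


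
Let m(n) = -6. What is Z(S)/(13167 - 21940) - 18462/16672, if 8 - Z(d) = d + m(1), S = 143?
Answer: -79908219/73131728 ≈ -1.0927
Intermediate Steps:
Z(d) = 14 - d (Z(d) = 8 - (d - 6) = 8 - (-6 + d) = 8 + (6 - d) = 14 - d)
Z(S)/(13167 - 21940) - 18462/16672 = (14 - 1*143)/(13167 - 21940) - 18462/16672 = (14 - 143)/(-8773) - 18462*1/16672 = -129*(-1/8773) - 9231/8336 = 129/8773 - 9231/8336 = -79908219/73131728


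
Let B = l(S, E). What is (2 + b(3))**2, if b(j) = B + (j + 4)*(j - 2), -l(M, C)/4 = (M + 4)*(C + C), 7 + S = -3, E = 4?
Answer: 40401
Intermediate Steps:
S = -10 (S = -7 - 3 = -10)
l(M, C) = -8*C*(4 + M) (l(M, C) = -4*(M + 4)*(C + C) = -4*(4 + M)*2*C = -8*C*(4 + M))
B = 192 (B = -8*4*(4 - 10) = -8*4*(-6) = 192)
b(j) = 192 + (-2 + j)*(4 + j) (b(j) = 192 + (j + 4)*(j - 2) = 192 + (4 + j)*(-2 + j) = 192 + (-2 + j)*(4 + j))
(2 + b(3))**2 = (2 + (184 + 3**2 + 2*3))**2 = (2 + (184 + 9 + 6))**2 = (2 + 199)**2 = 201**2 = 40401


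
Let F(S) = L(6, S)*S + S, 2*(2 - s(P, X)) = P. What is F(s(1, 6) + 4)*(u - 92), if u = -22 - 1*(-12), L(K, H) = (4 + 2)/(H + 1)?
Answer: -14025/13 ≈ -1078.8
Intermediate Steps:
s(P, X) = 2 - P/2
L(K, H) = 6/(1 + H)
u = -10 (u = -22 + 12 = -10)
F(S) = S + 6*S/(1 + S) (F(S) = (6/(1 + S))*S + S = 6*S/(1 + S) + S = S + 6*S/(1 + S))
F(s(1, 6) + 4)*(u - 92) = (((2 - 1/2*1) + 4)*(7 + ((2 - 1/2*1) + 4))/(1 + ((2 - 1/2*1) + 4)))*(-10 - 92) = (((2 - 1/2) + 4)*(7 + ((2 - 1/2) + 4))/(1 + ((2 - 1/2) + 4)))*(-102) = ((3/2 + 4)*(7 + (3/2 + 4))/(1 + (3/2 + 4)))*(-102) = (11*(7 + 11/2)/(2*(1 + 11/2)))*(-102) = ((11/2)*(25/2)/(13/2))*(-102) = ((11/2)*(2/13)*(25/2))*(-102) = (275/26)*(-102) = -14025/13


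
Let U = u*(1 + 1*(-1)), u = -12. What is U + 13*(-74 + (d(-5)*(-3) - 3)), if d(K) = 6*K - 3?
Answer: 286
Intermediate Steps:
d(K) = -3 + 6*K
U = 0 (U = -12*(1 + 1*(-1)) = -12*(1 - 1) = -12*0 = 0)
U + 13*(-74 + (d(-5)*(-3) - 3)) = 0 + 13*(-74 + ((-3 + 6*(-5))*(-3) - 3)) = 0 + 13*(-74 + ((-3 - 30)*(-3) - 3)) = 0 + 13*(-74 + (-33*(-3) - 3)) = 0 + 13*(-74 + (99 - 3)) = 0 + 13*(-74 + 96) = 0 + 13*22 = 0 + 286 = 286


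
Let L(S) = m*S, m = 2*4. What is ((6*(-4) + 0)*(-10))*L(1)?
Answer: 1920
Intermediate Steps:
m = 8
L(S) = 8*S
((6*(-4) + 0)*(-10))*L(1) = ((6*(-4) + 0)*(-10))*(8*1) = ((-24 + 0)*(-10))*8 = -24*(-10)*8 = 240*8 = 1920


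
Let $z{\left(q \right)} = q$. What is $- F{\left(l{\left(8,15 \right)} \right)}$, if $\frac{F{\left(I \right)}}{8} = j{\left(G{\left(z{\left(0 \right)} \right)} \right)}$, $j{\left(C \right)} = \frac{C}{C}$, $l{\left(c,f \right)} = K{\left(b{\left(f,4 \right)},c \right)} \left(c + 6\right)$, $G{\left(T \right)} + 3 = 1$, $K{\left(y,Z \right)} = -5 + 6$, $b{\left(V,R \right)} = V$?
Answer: $-8$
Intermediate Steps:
$K{\left(y,Z \right)} = 1$
$G{\left(T \right)} = -2$ ($G{\left(T \right)} = -3 + 1 = -2$)
$l{\left(c,f \right)} = 6 + c$ ($l{\left(c,f \right)} = 1 \left(c + 6\right) = 1 \left(6 + c\right) = 6 + c$)
$j{\left(C \right)} = 1$
$F{\left(I \right)} = 8$ ($F{\left(I \right)} = 8 \cdot 1 = 8$)
$- F{\left(l{\left(8,15 \right)} \right)} = \left(-1\right) 8 = -8$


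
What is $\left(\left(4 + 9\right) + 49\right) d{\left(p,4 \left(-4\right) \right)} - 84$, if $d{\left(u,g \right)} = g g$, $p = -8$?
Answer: $15788$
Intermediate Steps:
$d{\left(u,g \right)} = g^{2}$
$\left(\left(4 + 9\right) + 49\right) d{\left(p,4 \left(-4\right) \right)} - 84 = \left(\left(4 + 9\right) + 49\right) \left(4 \left(-4\right)\right)^{2} - 84 = \left(13 + 49\right) \left(-16\right)^{2} - 84 = 62 \cdot 256 - 84 = 15872 - 84 = 15788$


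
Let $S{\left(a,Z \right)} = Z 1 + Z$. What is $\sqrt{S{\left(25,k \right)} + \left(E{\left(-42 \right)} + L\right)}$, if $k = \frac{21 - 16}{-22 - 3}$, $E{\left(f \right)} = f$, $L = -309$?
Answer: $\frac{i \sqrt{8785}}{5} \approx 18.746 i$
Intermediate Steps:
$k = - \frac{1}{5}$ ($k = \frac{5}{-22 - 3} = \frac{5}{-25} = 5 \left(- \frac{1}{25}\right) = - \frac{1}{5} \approx -0.2$)
$S{\left(a,Z \right)} = 2 Z$ ($S{\left(a,Z \right)} = Z + Z = 2 Z$)
$\sqrt{S{\left(25,k \right)} + \left(E{\left(-42 \right)} + L\right)} = \sqrt{2 \left(- \frac{1}{5}\right) - 351} = \sqrt{- \frac{2}{5} - 351} = \sqrt{- \frac{1757}{5}} = \frac{i \sqrt{8785}}{5}$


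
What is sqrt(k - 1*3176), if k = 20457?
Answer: sqrt(17281) ≈ 131.46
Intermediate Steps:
sqrt(k - 1*3176) = sqrt(20457 - 1*3176) = sqrt(20457 - 3176) = sqrt(17281)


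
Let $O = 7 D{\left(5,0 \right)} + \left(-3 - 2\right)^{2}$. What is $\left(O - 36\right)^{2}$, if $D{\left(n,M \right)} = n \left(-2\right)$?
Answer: $6561$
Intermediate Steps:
$D{\left(n,M \right)} = - 2 n$
$O = -45$ ($O = 7 \left(\left(-2\right) 5\right) + \left(-3 - 2\right)^{2} = 7 \left(-10\right) + \left(-5\right)^{2} = -70 + 25 = -45$)
$\left(O - 36\right)^{2} = \left(-45 - 36\right)^{2} = \left(-81\right)^{2} = 6561$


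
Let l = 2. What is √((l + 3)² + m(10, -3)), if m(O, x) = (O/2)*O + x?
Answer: 6*√2 ≈ 8.4853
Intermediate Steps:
m(O, x) = x + O²/2 (m(O, x) = (O*(½))*O + x = (O/2)*O + x = O²/2 + x = x + O²/2)
√((l + 3)² + m(10, -3)) = √((2 + 3)² + (-3 + (½)*10²)) = √(5² + (-3 + (½)*100)) = √(25 + (-3 + 50)) = √(25 + 47) = √72 = 6*√2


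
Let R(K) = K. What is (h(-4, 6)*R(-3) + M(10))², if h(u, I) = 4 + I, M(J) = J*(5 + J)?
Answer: 14400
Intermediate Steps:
(h(-4, 6)*R(-3) + M(10))² = ((4 + 6)*(-3) + 10*(5 + 10))² = (10*(-3) + 10*15)² = (-30 + 150)² = 120² = 14400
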